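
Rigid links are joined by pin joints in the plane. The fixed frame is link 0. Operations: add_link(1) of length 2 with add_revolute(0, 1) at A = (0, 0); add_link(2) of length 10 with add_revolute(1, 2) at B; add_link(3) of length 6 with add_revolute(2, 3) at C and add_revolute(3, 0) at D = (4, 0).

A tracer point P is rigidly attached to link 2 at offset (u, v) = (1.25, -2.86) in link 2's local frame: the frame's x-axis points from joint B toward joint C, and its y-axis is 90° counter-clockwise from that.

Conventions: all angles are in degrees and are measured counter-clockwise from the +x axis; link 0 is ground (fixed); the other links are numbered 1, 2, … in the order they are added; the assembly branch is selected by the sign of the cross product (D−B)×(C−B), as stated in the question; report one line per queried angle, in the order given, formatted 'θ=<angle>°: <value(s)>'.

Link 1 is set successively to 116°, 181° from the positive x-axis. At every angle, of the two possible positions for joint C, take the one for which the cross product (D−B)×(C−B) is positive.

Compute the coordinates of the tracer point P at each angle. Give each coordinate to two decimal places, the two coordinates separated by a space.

A=(0,0), D=(4.00,0)
θ=116°: B = A + 2.00·(cos116°, sin116°) = (-0.8767, 1.7976)
θ=116°: |BD| = 5.1975
θ=116°: circle(B,10.00) ∩ circle(D,6.00): a=8.7556, h=4.8312
θ=116°:   candidates: C₊=(9.0094,3.3024) cross=25.110; C₋=(5.6676,-5.7636) cross=-25.110
θ=116°:   branch + wants cross > 0 → take C=(9.0094,3.3024) (cross=25.110)
θ=116°: ex = (C−B)/|BC| = (0.9886,0.1505); ey = (-0.1505,0.9886)
θ=116°: P = B + 1.25·ex + -2.86·ey = (0.7894,-0.8417)
θ=181°: B = A + 2.00·(cos181°, sin181°) = (-1.9997, -0.0349)
θ=181°: |BD| = 5.9998
θ=181°: circle(B,10.00) ∩ circle(D,6.00): a=8.3334, h=5.5276
θ=181°:   candidates: C₊=(6.3014,5.5411) cross=33.164; C₋=(6.3657,-5.5139) cross=-33.164
θ=181°:   branch + wants cross > 0 → take C=(6.3014,5.5411) (cross=33.164)
θ=181°: ex = (C−B)/|BC| = (0.8301,0.5576); ey = (-0.5576,0.8301)
θ=181°: P = B + 1.25·ex + -2.86·ey = (0.6327,-1.7120)

θ=116°: 0.79 -0.84
θ=181°: 0.63 -1.71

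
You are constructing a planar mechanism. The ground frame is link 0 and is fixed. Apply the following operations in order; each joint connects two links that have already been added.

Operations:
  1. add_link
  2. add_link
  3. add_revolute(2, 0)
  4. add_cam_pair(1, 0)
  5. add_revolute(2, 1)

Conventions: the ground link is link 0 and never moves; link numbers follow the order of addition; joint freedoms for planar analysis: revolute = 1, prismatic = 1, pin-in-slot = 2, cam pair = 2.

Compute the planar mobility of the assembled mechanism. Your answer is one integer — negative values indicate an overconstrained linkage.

(L,J1,J2)=(1,0,0); link0 fixed
link1: (2,0,0)
link2: (3,0,0)
R 2-0 [J1]: (3,1,0)
C 1-0 [J2]: (3,1,1)
R 2-1 [J1]: (3,2,1)
Grübler: 3·2 − 2·2 − 1 = 1

M = 1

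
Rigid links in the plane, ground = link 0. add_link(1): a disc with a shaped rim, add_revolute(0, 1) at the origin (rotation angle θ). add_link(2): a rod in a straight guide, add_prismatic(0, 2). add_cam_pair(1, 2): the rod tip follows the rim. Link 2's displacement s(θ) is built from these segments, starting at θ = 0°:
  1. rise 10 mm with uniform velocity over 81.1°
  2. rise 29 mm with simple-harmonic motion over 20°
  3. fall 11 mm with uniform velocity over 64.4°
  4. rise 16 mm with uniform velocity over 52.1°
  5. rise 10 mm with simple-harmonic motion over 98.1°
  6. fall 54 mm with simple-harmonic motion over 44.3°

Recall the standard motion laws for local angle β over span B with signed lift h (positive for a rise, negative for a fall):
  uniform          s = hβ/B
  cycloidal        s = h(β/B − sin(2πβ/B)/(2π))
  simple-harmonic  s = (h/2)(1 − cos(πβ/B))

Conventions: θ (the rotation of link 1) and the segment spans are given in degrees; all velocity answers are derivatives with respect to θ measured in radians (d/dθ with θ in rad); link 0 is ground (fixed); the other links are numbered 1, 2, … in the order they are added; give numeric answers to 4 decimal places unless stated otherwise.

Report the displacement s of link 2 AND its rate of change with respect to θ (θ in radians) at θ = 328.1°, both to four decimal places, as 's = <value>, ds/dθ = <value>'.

segment 1 (0° to 81.1°, uniform, h = 10) is passed completely: s = 0.0000 + (10) = 10.0000
segment 2 (81.1° to 101.1°, simple-harmonic, h = 29) is passed completely: s = 10.0000 + (29) = 39.0000
segment 3 (101.1° to 165.5°, uniform, h = -11) is passed completely: s = 39.0000 + (-11) = 28.0000
segment 4 (165.5° to 217.6°, uniform, h = 16) is passed completely: s = 28.0000 + (16) = 44.0000
segment 5 (217.6° to 315.7°, simple-harmonic, h = 10) is passed completely: s = 44.0000 + (10) = 54.0000
θ = 328.1° falls in segment 6 (315.7° to 360°, simple-harmonic, h = -54): β = 328.1 − 315.7 = 12.4°, B = 44.3°; Δs = -54/2·(1 − cos(π·0.2799)) = -9.7837; s = 54.0000 − 9.7837 = 44.2163
velocity in seg [315.7°–360°] (simple-harmonic), θ in radians: β = 12.4° = 0.2164 rad, B = 44.3° = 0.7732 rad; ds/dθ = (πh/(2B)) sin(πβ/B) = (π·(-54)/(2·0.7732)) sin(π·0.2799) = -84.510507 mm/rad

s = 44.2163, ds/dθ = -84.5105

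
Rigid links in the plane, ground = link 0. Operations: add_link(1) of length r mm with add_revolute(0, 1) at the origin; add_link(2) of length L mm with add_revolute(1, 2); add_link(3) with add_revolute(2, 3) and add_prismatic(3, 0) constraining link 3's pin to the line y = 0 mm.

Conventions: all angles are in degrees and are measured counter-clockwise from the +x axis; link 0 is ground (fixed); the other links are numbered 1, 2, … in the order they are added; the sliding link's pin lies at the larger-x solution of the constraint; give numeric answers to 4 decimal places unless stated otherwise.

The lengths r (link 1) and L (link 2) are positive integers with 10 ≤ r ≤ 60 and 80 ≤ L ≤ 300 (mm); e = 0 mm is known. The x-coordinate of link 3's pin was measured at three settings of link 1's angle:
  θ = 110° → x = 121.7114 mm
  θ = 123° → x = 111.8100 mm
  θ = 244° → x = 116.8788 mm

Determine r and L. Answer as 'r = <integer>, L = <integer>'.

constraint per measurement: (x − r cos θ)² + (r sin θ − e)² = L²
subtracting the θ₁ and θ₂ equations cancels the r² and L² terms:
r = (x₁² − x₂²) / (2[(x₁cos θ₁ + e sin θ₁) − (x₂cos θ₂ + e sin θ₂)]) = 59.9997 → r = 60
L² = (x₁ − r cos θ₁)² + (r sin θ₁ − e)² = 23408.9949 → L = 153.0000 → L = 153
check at θ₃=244°: x = 116.8788 (printed 116.8788) ✓

r = 60, L = 153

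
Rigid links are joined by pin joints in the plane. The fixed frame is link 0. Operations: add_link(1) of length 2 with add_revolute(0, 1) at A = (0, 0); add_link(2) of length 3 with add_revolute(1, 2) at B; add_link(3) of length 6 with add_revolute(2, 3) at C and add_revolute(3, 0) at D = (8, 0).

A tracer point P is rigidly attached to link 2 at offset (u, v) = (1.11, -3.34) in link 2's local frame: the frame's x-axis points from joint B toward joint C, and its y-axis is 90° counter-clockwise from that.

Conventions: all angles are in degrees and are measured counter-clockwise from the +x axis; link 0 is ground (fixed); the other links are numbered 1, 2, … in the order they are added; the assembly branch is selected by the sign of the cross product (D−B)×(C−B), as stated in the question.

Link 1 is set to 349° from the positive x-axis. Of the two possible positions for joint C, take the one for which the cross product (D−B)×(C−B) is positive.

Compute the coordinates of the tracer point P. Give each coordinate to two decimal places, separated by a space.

A=(0,0), D=(8.00,0)
B = A + 2.00·(cos349°, sin349°) = (1.9633, -0.3816)
|BD| = 6.0488
circle(B,3.00) ∩ circle(D,6.00): a=0.7925, h=2.8934
  candidates: C₊=(2.5717,2.5560) cross=17.502; C₋=(2.9368,-3.2193) cross=-17.502
  branch + wants cross > 0 → take C=(2.5717,2.5560) (cross=17.502)
ex = (C−B)/|BC| = (0.2028,0.9792); ey = (-0.9792,0.2028)
P = B + 1.11·ex + -3.34·ey = (5.4590,0.0279)

5.46 0.03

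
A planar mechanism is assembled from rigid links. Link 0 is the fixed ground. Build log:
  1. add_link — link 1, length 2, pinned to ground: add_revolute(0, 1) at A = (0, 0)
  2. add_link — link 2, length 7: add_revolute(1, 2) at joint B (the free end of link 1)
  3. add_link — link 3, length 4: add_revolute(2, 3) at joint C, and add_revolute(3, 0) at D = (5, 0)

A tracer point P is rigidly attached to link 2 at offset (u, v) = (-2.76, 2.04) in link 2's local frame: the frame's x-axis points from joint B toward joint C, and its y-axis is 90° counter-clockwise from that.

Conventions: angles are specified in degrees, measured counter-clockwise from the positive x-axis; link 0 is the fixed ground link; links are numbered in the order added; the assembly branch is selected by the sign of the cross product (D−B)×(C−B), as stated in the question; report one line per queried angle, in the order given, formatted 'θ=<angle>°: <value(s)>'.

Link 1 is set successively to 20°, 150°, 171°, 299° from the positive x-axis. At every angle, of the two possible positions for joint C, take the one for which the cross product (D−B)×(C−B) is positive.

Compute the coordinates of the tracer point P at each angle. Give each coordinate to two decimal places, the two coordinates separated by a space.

A=(0,0), D=(5.00,0)
θ=20°: B = A + 2.00·(cos20°, sin20°) = (1.8794, 0.6840)
θ=20°: |BD| = 3.1947
θ=20°: circle(B,7.00) ∩ circle(D,4.00): a=6.7621, h=1.8092
θ=20°:   candidates: C₊=(8.8721,1.0034) cross=5.780; C₋=(8.0973,-2.5311) cross=-5.780
θ=20°:   branch + wants cross > 0 → take C=(8.8721,1.0034) (cross=5.780)
θ=20°: ex = (C−B)/|BC| = (0.9990,0.0456); ey = (-0.0456,0.9990)
θ=20°: P = B + -2.76·ex + 2.04·ey = (-0.9708,2.5960)
θ=150°: B = A + 2.00·(cos150°, sin150°) = (-1.7321, 1.0000)
θ=150°: |BD| = 6.8059
θ=150°: circle(B,7.00) ∩ circle(D,4.00): a=5.8273, h=3.8784
θ=150°:   candidates: C₊=(4.6019,3.9801) cross=26.396; C₋=(3.4622,-3.6926) cross=-26.396
θ=150°:   branch + wants cross > 0 → take C=(4.6019,3.9801) (cross=26.396)
θ=150°: ex = (C−B)/|BC| = (0.9048,0.4257); ey = (-0.4257,0.9048)
θ=150°: P = B + -2.76·ex + 2.04·ey = (-5.0979,1.6709)
θ=171°: B = A + 2.00·(cos171°, sin171°) = (-1.9754, 0.3129)
θ=171°: |BD| = 6.9824
θ=171°: circle(B,7.00) ∩ circle(D,4.00): a=5.8543, h=3.8376
θ=171°:   candidates: C₊=(4.0450,3.8843) cross=26.796; C₋=(3.7011,-3.7832) cross=-26.796
θ=171°:   branch + wants cross > 0 → take C=(4.0450,3.8843) (cross=26.796)
θ=171°: ex = (C−B)/|BC| = (0.8601,0.5102); ey = (-0.5102,0.8601)
θ=171°: P = B + -2.76·ex + 2.04·ey = (-5.3899,0.6592)
θ=299°: B = A + 2.00·(cos299°, sin299°) = (0.9696, -1.7492)
θ=299°: |BD| = 4.3936
θ=299°: circle(B,7.00) ∩ circle(D,4.00): a=5.9523, h=3.6838
θ=299°:   candidates: C₊=(4.9631,3.9998) cross=16.185; C₋=(7.8964,-2.7587) cross=-16.185
θ=299°:   branch + wants cross > 0 → take C=(4.9631,3.9998) (cross=16.185)
θ=299°: ex = (C−B)/|BC| = (0.5705,0.8213); ey = (-0.8213,0.5705)
θ=299°: P = B + -2.76·ex + 2.04·ey = (-2.2804,-2.8522)

θ=20°: -0.97 2.60
θ=150°: -5.10 1.67
θ=171°: -5.39 0.66
θ=299°: -2.28 -2.85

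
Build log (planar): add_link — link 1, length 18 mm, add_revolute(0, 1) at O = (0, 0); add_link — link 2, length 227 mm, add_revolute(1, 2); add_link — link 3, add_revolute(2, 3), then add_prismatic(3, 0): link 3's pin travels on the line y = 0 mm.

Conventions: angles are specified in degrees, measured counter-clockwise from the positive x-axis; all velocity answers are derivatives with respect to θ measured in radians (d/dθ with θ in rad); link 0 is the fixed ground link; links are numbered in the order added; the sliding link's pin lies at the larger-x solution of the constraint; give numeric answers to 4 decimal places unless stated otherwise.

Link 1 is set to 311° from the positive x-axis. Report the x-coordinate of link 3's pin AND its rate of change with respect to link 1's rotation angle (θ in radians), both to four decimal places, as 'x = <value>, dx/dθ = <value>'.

geometry: r = 18 mm, L = 227 mm, e = 0 mm
crank pin P = (r cos θ, r sin θ) = (11.809063, -13.584772)
h = r sin θ − e = -13.584772 − 0 = -13.584772
x = r cos θ + √(L² − h²) = 11.809063 + 226.593146 = 238.402209
dx/dθ = −r sin θ − h·r cos θ/√(L² − h²) (θ in radians; h = -13.584772) = 14.292752

x = 238.4022, dx/dθ = 14.2928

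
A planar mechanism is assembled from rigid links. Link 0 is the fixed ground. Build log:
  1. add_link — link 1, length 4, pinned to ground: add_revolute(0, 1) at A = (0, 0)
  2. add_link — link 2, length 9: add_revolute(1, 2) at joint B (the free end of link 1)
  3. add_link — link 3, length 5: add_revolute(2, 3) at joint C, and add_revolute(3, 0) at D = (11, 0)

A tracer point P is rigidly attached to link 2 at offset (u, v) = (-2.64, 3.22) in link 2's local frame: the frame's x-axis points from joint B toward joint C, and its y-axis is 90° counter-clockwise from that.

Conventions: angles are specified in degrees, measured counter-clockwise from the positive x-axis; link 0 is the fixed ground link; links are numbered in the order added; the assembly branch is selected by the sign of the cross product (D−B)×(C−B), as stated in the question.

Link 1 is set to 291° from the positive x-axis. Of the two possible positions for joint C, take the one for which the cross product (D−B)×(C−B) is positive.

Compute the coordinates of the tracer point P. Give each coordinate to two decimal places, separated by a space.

A=(0,0), D=(11.00,0)
B = A + 4.00·(cos291°, sin291°) = (1.4335, -3.7343)
|BD| = 10.2695
circle(B,9.00) ∩ circle(D,5.00): a=7.8613, h=4.3818
  candidates: C₊=(7.1632,3.2061) cross=44.999; C₋=(10.3500,-4.9576) cross=-44.999
  branch + wants cross > 0 → take C=(7.1632,3.2061) (cross=44.999)
ex = (C−B)/|BC| = (0.6366,0.7712); ey = (-0.7712,0.6366)
P = B + -2.64·ex + 3.22·ey = (-2.7304,-3.7202)

-2.73 -3.72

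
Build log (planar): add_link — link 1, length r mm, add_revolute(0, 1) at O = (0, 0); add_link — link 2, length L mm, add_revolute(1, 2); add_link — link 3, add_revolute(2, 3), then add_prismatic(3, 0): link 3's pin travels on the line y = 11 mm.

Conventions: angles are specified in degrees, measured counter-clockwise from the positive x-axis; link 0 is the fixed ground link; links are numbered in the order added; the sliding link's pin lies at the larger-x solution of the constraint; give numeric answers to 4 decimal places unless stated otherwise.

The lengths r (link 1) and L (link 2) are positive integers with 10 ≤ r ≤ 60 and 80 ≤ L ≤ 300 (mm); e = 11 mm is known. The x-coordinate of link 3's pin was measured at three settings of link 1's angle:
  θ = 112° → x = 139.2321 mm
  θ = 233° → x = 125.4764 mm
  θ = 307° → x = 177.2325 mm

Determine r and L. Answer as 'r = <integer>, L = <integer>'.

constraint per measurement: (x − r cos θ)² + (r sin θ − e)² = L²
subtracting the θ₁ and θ₂ equations cancels the r² and L² terms:
r = (x₁² − x₂²) / (2[(x₁cos θ₁ + e sin θ₁) − (x₂cos θ₂ + e sin θ₂)]) = 42.9998 → r = 43
L² = (x₁ − r cos θ₁)² + (r sin θ₁ − e)² = 24963.9863 → L = 158.0000 → L = 158
check at θ₃=307°: x = 177.2325 (printed 177.2325) ✓

r = 43, L = 158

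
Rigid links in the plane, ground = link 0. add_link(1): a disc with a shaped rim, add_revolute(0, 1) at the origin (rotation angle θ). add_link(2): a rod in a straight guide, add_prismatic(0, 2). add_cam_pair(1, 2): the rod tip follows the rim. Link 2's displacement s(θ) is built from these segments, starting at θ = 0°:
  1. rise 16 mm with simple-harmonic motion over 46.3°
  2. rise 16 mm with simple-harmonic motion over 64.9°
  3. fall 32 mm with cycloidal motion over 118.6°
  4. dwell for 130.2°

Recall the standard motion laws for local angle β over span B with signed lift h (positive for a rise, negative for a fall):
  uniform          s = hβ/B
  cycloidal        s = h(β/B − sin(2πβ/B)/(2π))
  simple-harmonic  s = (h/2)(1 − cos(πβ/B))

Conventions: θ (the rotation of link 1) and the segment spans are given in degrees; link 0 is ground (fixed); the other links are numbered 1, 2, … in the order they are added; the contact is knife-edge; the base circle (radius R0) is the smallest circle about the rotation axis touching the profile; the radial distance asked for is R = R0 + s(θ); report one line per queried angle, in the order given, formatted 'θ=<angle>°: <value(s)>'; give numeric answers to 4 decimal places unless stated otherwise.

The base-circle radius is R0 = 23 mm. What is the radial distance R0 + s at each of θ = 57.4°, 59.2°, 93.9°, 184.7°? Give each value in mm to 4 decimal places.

segment 1 (0° to 46.3°, simple-harmonic, h = 16) is passed completely: s = 0.0000 + (16) = 16.0000
θ = 57.4° falls in segment 2 (46.3° to 111.2°, simple-harmonic, h = 16): β = 57.4 − 46.3 = 11.1°, B = 64.9°; Δs = 16/2·(1 − cos(π·0.1710)) = 1.1273; s = 16.0000 + 1.1273 = 17.1273
θ = 59.2° falls in segment 2 (46.3° to 111.2°, simple-harmonic, h = 16): β = 59.2 − 46.3 = 12.9°, B = 64.9°; Δs = 16/2·(1 − cos(π·0.1988)) = 1.5097; s = 16.0000 + 1.5097 = 17.5097
θ = 93.9° falls in segment 2 (46.3° to 111.2°, simple-harmonic, h = 16): β = 93.9 − 46.3 = 47.6°, B = 64.9°; Δs = 16/2·(1 − cos(π·0.7334)) = 13.3550; s = 16.0000 + 13.3550 = 29.3550
segment 2 (46.3° to 111.2°, simple-harmonic, h = 16) is passed completely: s = 16.0000 + (16) = 32.0000
θ = 184.7° falls in segment 3 (111.2° to 229.8°, cycloidal, h = -32): β = 184.7 − 111.2 = 73.5°, B = 118.6°; Δs = -32·(0.6197 − sin(2π·0.6197)/(2π)) = -23.3114; s = 32.0000 − 23.3114 = 8.6886
θ=57.4°: R = R0 + s = 23 + 17.1273 = 40.1273
θ=59.2°: R = R0 + s = 23 + 17.5097 = 40.5097
θ=93.9°: R = R0 + s = 23 + 29.3550 = 52.3550
θ=184.7°: R = R0 + s = 23 + 8.6886 = 31.6886

θ=57.4°: 40.1273
θ=59.2°: 40.5097
θ=93.9°: 52.3550
θ=184.7°: 31.6886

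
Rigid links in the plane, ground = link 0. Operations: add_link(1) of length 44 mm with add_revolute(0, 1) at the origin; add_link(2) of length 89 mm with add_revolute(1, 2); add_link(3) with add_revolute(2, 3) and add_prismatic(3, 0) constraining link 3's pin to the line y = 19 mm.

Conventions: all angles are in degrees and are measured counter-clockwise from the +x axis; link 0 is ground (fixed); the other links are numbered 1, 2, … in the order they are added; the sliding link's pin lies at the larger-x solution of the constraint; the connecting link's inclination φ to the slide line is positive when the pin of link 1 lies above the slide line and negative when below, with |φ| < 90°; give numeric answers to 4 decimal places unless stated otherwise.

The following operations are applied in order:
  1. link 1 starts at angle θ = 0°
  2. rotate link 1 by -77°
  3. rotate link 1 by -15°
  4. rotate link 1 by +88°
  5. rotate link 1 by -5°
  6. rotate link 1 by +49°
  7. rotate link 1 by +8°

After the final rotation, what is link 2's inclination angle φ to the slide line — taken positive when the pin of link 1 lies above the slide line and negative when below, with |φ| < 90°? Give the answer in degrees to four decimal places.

geometry: r = 44 mm, L = 89 mm, e = 19 mm; θ starts at 0°
rotate link 1 by -77°: θ ← 0° -77° = -77°
rotate link 1 by -15°: θ ← -77° -15° = -92°
rotate link 1 by +88°: θ ← -92° +88° = -4°
rotate link 1 by -5°: θ ← -4° -5° = -9°
rotate link 1 by +49°: θ ← -9° +49° = 40°
rotate link 1 by +8°: θ ← 40° +8° = 48°
h = r sin θ − e = 32.698372 − 19 = 13.698372
sin φ = h / L = 13.698372 / 89 = 0.15391430
φ = arcsin(0.15391430) = 8.853834°

8.8538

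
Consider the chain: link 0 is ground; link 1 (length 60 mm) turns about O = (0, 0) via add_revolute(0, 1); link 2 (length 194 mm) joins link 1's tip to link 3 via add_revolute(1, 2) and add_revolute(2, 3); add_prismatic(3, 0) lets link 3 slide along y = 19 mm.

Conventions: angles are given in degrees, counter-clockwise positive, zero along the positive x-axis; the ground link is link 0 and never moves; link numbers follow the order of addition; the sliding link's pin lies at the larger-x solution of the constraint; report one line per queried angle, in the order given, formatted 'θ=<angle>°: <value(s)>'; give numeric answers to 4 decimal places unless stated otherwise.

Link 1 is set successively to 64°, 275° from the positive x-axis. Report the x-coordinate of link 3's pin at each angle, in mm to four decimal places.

geometry: r = 60 mm, L = 194 mm, e = 19 mm
θ=64°: crank pin P = (r cos θ, r sin θ) = (26.302269, 53.927643)
θ=64°: h = r sin θ − e = 53.927643 − 19 = 34.927643
θ=64°: x = r cos θ + √(L² − h²) = 26.302269 + 190.829924 = 217.132192
θ=275°: crank pin P = (r cos θ, r sin θ) = (5.229345, -59.771682)
θ=275°: h = r sin θ − e = -59.771682 − 19 = -78.771682
θ=275°: x = r cos θ + √(L² − h²) = 5.229345 + 177.287964 = 182.517308

θ=64°: 217.1322
θ=275°: 182.5173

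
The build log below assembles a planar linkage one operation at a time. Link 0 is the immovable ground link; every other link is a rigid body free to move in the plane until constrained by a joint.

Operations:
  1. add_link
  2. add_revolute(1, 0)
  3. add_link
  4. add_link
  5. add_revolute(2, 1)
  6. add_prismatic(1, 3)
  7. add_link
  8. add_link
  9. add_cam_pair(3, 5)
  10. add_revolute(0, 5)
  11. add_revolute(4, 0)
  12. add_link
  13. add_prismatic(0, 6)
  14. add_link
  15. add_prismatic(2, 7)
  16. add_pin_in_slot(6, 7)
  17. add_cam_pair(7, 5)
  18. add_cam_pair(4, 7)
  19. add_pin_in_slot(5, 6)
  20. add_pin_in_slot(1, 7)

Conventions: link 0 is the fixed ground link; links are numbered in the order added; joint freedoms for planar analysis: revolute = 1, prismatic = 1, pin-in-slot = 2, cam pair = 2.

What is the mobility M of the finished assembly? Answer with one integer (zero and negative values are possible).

link 0 = ground. State L|J1|J2 = 1|0|0
+link1  2|0|0
R(1,0) f=1→J1  2|1|0
+link2  3|1|0
+link3  4|1|0
R(2,1) f=1→J1  4|2|0
P(1,3) f=1→J1  4|3|0
+link4  5|3|0
+link5  6|3|0
C(3,5) f=2→J2  6|3|1
R(0,5) f=1→J1  6|4|1
R(4,0) f=1→J1  6|5|1
+link6  7|5|1
P(0,6) f=1→J1  7|6|1
+link7  8|6|1
P(2,7) f=1→J1  8|7|1
PS(6,7) f=2→J2  8|7|2
C(7,5) f=2→J2  8|7|3
C(4,7) f=2→J2  8|7|4
PS(5,6) f=2→J2  8|7|5
PS(1,7) f=2→J2  8|7|6
M = 3(8−1)−2·7−6 = 21−14−6 = 1

M = 1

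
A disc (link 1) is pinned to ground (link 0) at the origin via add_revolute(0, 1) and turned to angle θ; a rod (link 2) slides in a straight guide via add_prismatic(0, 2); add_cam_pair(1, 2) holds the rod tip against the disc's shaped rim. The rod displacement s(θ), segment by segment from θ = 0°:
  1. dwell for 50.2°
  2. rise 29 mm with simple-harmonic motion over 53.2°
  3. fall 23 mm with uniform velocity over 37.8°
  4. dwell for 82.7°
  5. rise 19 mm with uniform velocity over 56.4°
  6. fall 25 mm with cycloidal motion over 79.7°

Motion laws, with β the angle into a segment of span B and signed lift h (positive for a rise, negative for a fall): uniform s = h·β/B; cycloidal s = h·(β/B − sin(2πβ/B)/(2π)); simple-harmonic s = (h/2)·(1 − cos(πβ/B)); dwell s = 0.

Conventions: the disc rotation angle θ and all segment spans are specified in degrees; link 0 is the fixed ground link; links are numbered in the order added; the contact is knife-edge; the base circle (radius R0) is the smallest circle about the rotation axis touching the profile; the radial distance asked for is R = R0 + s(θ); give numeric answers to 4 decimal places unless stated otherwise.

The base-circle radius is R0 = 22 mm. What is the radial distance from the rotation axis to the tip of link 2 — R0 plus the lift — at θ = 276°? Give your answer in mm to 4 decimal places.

segment 1 (0° to 50.2°, dwell): s unchanged at 0.0000
segment 2 (50.2° to 103.4°, simple-harmonic, h = 29) is passed completely: s = 0.0000 + (29) = 29.0000
segment 3 (103.4° to 141.2°, uniform, h = -23) is passed completely: s = 29.0000 + (-23) = 6.0000
segment 4 (141.2° to 223.9°, dwell): s unchanged at 6.0000
θ = 276° falls in segment 5 (223.9° to 280.3°, uniform, h = 19): β = 276 − 223.9 = 52.1°, B = 56.4°; Δs = 19·52.1/56.4 = 17.5514; s = 6.0000 + 17.5514 = 23.5514
R = R0 + s = 22 + 23.5514 = 45.5514

45.5514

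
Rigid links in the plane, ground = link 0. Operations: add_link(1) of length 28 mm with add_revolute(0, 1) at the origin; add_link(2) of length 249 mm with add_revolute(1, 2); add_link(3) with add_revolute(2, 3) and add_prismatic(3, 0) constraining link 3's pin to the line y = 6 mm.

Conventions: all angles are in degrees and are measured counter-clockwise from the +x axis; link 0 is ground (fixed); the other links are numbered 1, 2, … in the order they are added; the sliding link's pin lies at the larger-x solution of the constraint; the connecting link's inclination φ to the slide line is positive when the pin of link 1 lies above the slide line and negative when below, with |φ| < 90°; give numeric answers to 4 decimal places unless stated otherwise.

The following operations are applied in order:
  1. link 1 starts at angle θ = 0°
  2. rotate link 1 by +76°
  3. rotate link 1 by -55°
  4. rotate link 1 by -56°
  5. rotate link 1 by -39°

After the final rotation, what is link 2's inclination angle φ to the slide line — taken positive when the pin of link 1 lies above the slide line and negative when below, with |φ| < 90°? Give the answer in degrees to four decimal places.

geometry: r = 28 mm, L = 249 mm, e = 6 mm; θ starts at 0°
rotate link 1 by +76°: θ ← 0° +76° = 76°
rotate link 1 by -55°: θ ← 76° -55° = 21°
rotate link 1 by -56°: θ ← 21° -56° = -35°
rotate link 1 by -39°: θ ← -35° -39° = -74°
h = r sin θ − e = -26.915327 − 6 = -32.915327
sin φ = h / L = -32.915327 / 249 = -0.13219007
φ = arcsin(-0.13219007) = -7.596166°

-7.5962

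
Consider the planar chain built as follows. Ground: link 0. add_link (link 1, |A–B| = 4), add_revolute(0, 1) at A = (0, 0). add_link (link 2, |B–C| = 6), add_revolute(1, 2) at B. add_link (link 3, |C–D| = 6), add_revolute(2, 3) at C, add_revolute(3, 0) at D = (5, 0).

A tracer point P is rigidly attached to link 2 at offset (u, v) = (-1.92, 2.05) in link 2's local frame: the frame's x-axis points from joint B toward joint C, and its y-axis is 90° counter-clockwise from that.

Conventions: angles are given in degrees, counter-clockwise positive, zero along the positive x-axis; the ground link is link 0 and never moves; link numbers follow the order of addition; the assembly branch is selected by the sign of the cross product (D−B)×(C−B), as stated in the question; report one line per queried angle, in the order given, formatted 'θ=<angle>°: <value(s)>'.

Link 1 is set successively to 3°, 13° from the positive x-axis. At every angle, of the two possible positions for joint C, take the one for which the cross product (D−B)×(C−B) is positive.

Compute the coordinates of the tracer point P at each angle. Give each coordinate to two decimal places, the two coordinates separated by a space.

A=(0,0), D=(5.00,0)
θ=3°: B = A + 4.00·(cos3°, sin3°) = (3.9945, 0.2093)
θ=3°: |BD| = 1.0270
θ=3°: circle(B,6.00) ∩ circle(D,6.00): a=0.5135, h=5.9780
θ=3°:   candidates: C₊=(5.7158,5.9572) cross=6.140; C₋=(3.2788,-5.7478) cross=-6.140
θ=3°:   branch + wants cross > 0 → take C=(5.7158,5.9572) (cross=6.140)
θ=3°: ex = (C−B)/|BC| = (0.2869,0.9580); ey = (-0.9580,0.2869)
θ=3°: P = B + -1.92·ex + 2.05·ey = (1.4799,-1.0419)
θ=13°: B = A + 4.00·(cos13°, sin13°) = (3.8975, 0.8998)
θ=13°: |BD| = 1.4231
θ=13°: circle(B,6.00) ∩ circle(D,6.00): a=0.7115, h=5.9577
θ=13°:   candidates: C₊=(8.2157,5.0655) cross=8.478; C₋=(0.6818,-4.1657) cross=-8.478
θ=13°:   branch + wants cross > 0 → take C=(8.2157,5.0655) (cross=8.478)
θ=13°: ex = (C−B)/|BC| = (0.7197,0.6943); ey = (-0.6943,0.7197)
θ=13°: P = B + -1.92·ex + 2.05·ey = (1.0924,1.0422)

θ=3°: 1.48 -1.04
θ=13°: 1.09 1.04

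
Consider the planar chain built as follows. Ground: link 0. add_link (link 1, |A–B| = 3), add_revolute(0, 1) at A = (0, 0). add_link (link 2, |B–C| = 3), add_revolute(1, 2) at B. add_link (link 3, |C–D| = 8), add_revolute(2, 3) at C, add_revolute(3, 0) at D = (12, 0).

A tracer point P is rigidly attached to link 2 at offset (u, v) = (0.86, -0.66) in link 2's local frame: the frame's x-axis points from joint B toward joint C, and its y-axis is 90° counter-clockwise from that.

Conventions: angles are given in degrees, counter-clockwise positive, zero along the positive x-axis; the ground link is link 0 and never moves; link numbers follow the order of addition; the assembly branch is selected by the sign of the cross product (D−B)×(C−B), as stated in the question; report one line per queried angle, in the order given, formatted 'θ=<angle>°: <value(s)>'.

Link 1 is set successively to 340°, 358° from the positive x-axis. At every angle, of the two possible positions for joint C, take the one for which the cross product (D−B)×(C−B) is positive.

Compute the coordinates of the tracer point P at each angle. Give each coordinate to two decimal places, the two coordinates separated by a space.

A=(0,0), D=(12.00,0)
θ=340°: B = A + 3.00·(cos340°, sin340°) = (2.8191, -1.0261)
θ=340°: |BD| = 9.2381
θ=340°: circle(B,3.00) ∩ circle(D,8.00): a=1.6422, h=2.5106
θ=340°:   candidates: C₊=(4.1723,1.6514) cross=23.193; C₋=(4.7300,-3.3387) cross=-23.193
θ=340°:   branch + wants cross > 0 → take C=(4.1723,1.6514) (cross=23.193)
θ=340°: ex = (C−B)/|BC| = (0.4511,0.8925); ey = (-0.8925,0.4511)
θ=340°: P = B + 0.86·ex + -0.66·ey = (3.7960,-0.5562)
θ=358°: B = A + 3.00·(cos358°, sin358°) = (2.9982, -0.1047)
θ=358°: |BD| = 9.0024
θ=358°: circle(B,3.00) ∩ circle(D,8.00): a=1.4465, h=2.6282
θ=358°:   candidates: C₊=(4.4140,2.5402) cross=23.661; C₋=(4.4751,-2.7159) cross=-23.661
θ=358°:   branch + wants cross > 0 → take C=(4.4140,2.5402) (cross=23.661)
θ=358°: ex = (C−B)/|BC| = (0.4719,0.8816); ey = (-0.8816,0.4719)
θ=358°: P = B + 0.86·ex + -0.66·ey = (3.9859,0.3420)

θ=340°: 3.80 -0.56
θ=358°: 3.99 0.34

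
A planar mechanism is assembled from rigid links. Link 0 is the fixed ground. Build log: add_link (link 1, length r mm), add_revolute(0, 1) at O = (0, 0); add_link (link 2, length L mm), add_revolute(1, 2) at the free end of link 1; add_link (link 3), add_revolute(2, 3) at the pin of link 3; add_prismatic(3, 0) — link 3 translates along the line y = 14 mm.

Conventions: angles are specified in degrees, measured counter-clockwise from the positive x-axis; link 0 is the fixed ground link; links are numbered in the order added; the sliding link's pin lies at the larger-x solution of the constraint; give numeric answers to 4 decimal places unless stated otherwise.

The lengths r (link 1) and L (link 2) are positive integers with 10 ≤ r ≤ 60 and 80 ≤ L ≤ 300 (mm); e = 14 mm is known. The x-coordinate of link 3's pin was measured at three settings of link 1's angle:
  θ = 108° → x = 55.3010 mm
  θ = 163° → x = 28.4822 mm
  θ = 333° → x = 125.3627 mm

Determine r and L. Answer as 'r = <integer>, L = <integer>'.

constraint per measurement: (x − r cos θ)² + (r sin θ − e)² = L²
subtracting the θ₁ and θ₂ equations cancels the r² and L² terms:
r = (x₁² − x₂²) / (2[(x₁cos θ₁ + e sin θ₁) − (x₂cos θ₂ + e sin θ₂)]) = 58.0003 → r = 58
L² = (x₁ − r cos θ₁)² + (r sin θ₁ − e)² = 7056.0029 → L = 84.0000 → L = 84
check at θ₃=333°: x = 125.3627 (printed 125.3627) ✓

r = 58, L = 84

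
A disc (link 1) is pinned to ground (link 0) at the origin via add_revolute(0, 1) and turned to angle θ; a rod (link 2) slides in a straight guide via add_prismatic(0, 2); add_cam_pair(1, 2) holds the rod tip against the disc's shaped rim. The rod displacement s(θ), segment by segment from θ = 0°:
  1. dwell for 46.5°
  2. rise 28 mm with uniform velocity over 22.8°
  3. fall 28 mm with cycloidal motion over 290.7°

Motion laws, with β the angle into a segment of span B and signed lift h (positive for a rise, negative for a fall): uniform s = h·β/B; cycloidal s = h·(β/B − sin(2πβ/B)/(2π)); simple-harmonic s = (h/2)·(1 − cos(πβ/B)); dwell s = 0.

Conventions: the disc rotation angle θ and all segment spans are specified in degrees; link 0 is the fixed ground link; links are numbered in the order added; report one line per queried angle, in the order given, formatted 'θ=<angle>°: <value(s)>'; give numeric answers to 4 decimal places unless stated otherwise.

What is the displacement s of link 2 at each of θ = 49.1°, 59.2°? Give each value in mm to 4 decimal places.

segment 1 (0° to 46.5°, dwell): s unchanged at 0.0000
θ = 49.1° falls in segment 2 (46.5° to 69.3°, uniform, h = 28): β = 49.1 − 46.5 = 2.6°, B = 22.8°; Δs = 28·2.6/22.8 = 3.1930; s = 0.0000 + 3.1930 = 3.1930
θ = 59.2° falls in segment 2 (46.5° to 69.3°, uniform, h = 28): β = 59.2 − 46.5 = 12.7°, B = 22.8°; Δs = 28·12.7/22.8 = 15.5965; s = 0.0000 + 15.5965 = 15.5965

θ=49.1°: 3.1930
θ=59.2°: 15.5965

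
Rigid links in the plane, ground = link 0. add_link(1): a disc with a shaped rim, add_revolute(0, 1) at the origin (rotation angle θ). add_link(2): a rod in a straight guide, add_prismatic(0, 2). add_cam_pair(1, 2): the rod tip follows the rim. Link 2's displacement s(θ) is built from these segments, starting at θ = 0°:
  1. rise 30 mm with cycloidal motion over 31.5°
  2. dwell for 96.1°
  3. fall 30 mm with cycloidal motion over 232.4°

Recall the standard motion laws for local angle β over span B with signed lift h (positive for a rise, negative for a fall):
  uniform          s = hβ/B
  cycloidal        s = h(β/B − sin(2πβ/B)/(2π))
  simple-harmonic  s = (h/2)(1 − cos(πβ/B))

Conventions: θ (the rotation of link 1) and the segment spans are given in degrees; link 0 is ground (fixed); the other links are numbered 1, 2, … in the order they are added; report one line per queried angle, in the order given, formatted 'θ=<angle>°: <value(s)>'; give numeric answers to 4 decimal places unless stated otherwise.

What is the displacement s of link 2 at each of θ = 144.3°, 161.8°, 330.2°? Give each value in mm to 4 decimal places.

segment 1 (0° to 31.5°, cycloidal, h = 30) is passed completely: s = 0.0000 + (30) = 30.0000
segment 2 (31.5° to 127.6°, dwell): s unchanged at 30.0000
θ = 144.3° falls in segment 3 (127.6° to 360°, cycloidal, h = -30): β = 144.3 − 127.6 = 16.7°, B = 232.4°; Δs = -30·(0.0719 − sin(2π·0.0719)/(2π)) = -0.0725; s = 30.0000 − 0.0725 = 29.9275
θ = 161.8° falls in segment 3 (127.6° to 360°, cycloidal, h = -30): β = 161.8 − 127.6 = 34.2°, B = 232.4°; Δs = -30·(0.1472 − sin(2π·0.1472)/(2π)) = -0.6027; s = 30.0000 − 0.6027 = 29.3973
θ = 330.2° falls in segment 3 (127.6° to 360°, cycloidal, h = -30): β = 330.2 − 127.6 = 202.6°, B = 232.4°; Δs = -30·(0.8718 − sin(2π·0.8718)/(2π)) = -29.5971; s = 30.0000 − 29.5971 = 0.4029

θ=144.3°: 29.9275
θ=161.8°: 29.3973
θ=330.2°: 0.4029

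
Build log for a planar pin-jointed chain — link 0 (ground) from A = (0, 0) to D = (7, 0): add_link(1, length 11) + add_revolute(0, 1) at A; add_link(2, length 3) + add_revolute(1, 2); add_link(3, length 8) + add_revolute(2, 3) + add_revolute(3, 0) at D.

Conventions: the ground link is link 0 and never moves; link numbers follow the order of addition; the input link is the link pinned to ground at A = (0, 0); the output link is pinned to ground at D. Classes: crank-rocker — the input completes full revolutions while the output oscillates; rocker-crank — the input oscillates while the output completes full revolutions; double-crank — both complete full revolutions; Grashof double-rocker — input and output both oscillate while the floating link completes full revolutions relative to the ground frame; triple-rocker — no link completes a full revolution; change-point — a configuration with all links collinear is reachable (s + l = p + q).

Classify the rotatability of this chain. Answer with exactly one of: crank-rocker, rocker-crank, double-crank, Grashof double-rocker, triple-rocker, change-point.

lengths: ground=7, input=11, coupler=3, output=8
sorted: s=3 (shortest), l=11 (longest), p+q=15
s + l = 14 vs p + q = 15
s + l < p + q (Grashof) with shortest = coupler link → Grashof double-rocker

Grashof double-rocker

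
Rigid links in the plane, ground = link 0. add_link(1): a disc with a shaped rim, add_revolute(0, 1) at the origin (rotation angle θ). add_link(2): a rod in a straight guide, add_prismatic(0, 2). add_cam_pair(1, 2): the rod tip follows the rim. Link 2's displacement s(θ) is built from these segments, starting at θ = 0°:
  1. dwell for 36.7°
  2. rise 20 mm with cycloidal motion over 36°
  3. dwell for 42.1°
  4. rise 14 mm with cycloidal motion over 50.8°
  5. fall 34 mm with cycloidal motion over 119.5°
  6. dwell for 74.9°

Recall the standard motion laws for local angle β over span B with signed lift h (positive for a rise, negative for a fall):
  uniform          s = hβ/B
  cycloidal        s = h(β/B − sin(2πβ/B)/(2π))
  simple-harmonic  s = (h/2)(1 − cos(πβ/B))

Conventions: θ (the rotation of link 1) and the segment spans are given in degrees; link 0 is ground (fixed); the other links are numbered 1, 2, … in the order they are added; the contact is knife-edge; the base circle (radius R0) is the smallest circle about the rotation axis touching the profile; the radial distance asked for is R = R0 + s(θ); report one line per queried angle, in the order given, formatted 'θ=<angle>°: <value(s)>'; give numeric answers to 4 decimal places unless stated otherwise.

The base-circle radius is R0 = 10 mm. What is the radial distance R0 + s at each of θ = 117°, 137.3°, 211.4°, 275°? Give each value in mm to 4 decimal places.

segment 1 (0° to 36.7°, dwell): s unchanged at 0.0000
segment 2 (36.7° to 72.7°, cycloidal, h = 20) is passed completely: s = 0.0000 + (20) = 20.0000
segment 3 (72.7° to 114.8°, dwell): s unchanged at 20.0000
θ = 117° falls in segment 4 (114.8° to 165.6°, cycloidal, h = 14): β = 117 − 114.8 = 2.2°, B = 50.8°; Δs = 14·(0.0433 − sin(2π·0.0433)/(2π)) = 0.0075; s = 20.0000 + 0.0075 = 20.0075
θ = 137.3° falls in segment 4 (114.8° to 165.6°, cycloidal, h = 14): β = 137.3 − 114.8 = 22.5°, B = 50.8°; Δs = 14·(0.4429 − sin(2π·0.4429)/(2π)) = 5.4186; s = 20.0000 + 5.4186 = 25.4186
segment 4 (114.8° to 165.6°, cycloidal, h = 14) is passed completely: s = 20.0000 + (14) = 34.0000
θ = 211.4° falls in segment 5 (165.6° to 285.1°, cycloidal, h = -34): β = 211.4 − 165.6 = 45.8°, B = 119.5°; Δs = -34·(0.3833 − sin(2π·0.3833)/(2π)) = -9.4084; s = 34.0000 − 9.4084 = 24.5916
θ = 275° falls in segment 5 (165.6° to 285.1°, cycloidal, h = -34): β = 275 − 165.6 = 109.4°, B = 119.5°; Δs = -34·(0.9155 − sin(2π·0.9155)/(2π)) = -33.8668; s = 34.0000 − 33.8668 = 0.1332
θ=117°: R = R0 + s = 10 + 20.0075 = 30.0075
θ=137.3°: R = R0 + s = 10 + 25.4186 = 35.4186
θ=211.4°: R = R0 + s = 10 + 24.5916 = 34.5916
θ=275°: R = R0 + s = 10 + 0.1332 = 10.1332

θ=117°: 30.0075
θ=137.3°: 35.4186
θ=211.4°: 34.5916
θ=275°: 10.1332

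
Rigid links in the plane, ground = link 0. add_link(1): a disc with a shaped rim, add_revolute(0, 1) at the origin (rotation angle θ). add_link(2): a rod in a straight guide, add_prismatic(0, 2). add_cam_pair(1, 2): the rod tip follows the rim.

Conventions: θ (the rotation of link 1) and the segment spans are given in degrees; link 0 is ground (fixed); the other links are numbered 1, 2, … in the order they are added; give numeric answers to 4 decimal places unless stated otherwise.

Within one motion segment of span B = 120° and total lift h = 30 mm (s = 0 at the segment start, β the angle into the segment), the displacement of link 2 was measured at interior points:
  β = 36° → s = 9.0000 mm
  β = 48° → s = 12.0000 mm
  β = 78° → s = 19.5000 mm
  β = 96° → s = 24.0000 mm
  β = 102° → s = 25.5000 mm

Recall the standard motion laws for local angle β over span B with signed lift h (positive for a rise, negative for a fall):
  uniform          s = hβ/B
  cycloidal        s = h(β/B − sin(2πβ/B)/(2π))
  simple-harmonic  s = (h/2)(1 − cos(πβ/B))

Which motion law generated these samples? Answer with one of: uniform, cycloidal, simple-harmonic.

candidates at β/B = r: uniform s = h·r (linear in β); cycloidal s = h·(r − sin(2πr)/(2π)); simple-harmonic s = (h/2)(1 − cos(πr))
β=36°: printed 9.0000 | uniform 9.0000, cycloidal 4.4590, simple-harmonic 6.1832
β=48°: printed 12.0000 | uniform 12.0000, cycloidal 9.1935, simple-harmonic 10.3647
β=78°: printed 19.5000 | uniform 19.5000, cycloidal 23.3628, simple-harmonic 21.8099
β=96°: printed 24.0000 | uniform 24.0000, cycloidal 28.5410, simple-harmonic 27.1353
β=102°: printed 25.5000 | uniform 25.5000, cycloidal 29.3628, simple-harmonic 28.3651
only one law matches every sample → uniform

uniform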